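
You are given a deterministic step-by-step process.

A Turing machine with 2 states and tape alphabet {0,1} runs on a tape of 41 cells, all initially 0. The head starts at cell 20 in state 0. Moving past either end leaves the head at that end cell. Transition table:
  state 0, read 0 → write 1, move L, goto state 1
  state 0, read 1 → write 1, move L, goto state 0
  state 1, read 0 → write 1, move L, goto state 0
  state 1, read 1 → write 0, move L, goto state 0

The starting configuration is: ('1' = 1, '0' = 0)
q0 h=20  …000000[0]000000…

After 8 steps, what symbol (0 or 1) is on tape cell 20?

t=0: q0 h=20  …000000[0]000000…
t=1: q1 h=19  …000000[0]100000…
t=2: q0 h=18  …000000[0]110000…
t=3: q1 h=17  …000000[0]111000…
t=4: q0 h=16  …000000[0]111100…
t=5: q1 h=15  …000000[0]111110…
t=6: q0 h=14  …000000[0]111111…
t=7: q1 h=13  …000000[0]111111…
t=8: q0 h=12  …000000[0]111111…

1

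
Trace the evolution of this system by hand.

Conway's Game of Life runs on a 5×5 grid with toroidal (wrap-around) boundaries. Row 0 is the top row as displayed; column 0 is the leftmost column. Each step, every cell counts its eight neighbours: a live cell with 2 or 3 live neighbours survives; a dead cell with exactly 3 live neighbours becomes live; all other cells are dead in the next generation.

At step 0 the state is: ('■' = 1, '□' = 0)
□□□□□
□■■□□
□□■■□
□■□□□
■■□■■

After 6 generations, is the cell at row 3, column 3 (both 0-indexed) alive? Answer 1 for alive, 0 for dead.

t=0: □□□□□
□■■□□
□□■■□
□■□□□
■■□■■
t=1: □□□■■
□■■■□
□□□■□
□■□□□
■■■□■
t=2: □□□□□
□□□□□
□■□■□
□■□■■
□■■□■
t=3: □□□□□
□□□□□
■□□■■
□■□□■
□■■□■
t=4: □□□□□
□□□□■
■□□■■
□■□□□
□■■■□
t=5: □□■■□
■□□■■
■□□■■
□■□□□
□■■□□
t=6: ■□□□□
■■□□□
□■■■□
□■□■■
□■□■□

1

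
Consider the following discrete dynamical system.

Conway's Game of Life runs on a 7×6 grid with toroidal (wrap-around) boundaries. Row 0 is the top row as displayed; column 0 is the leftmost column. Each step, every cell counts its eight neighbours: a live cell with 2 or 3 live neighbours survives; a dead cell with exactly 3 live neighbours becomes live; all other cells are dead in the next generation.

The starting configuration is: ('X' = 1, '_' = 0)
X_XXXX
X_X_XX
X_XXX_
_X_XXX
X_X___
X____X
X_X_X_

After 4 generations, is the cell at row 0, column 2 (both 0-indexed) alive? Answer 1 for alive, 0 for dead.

1

k=0  X_XXXX
X_X_XX
X_XXX_
_X_XXX
X_X___
X____X
X_X_X_
k=1  __X___
______
______
______
__XX__
X__X__
__X___
k=2  ______
______
______
______
__XX__
_X_X__
_XXX__
k=3  __X___
______
______
______
__XX__
_X__X_
_X_X__
k=4  __X___
______
______
______
__XX__
_X__X_
_X_X__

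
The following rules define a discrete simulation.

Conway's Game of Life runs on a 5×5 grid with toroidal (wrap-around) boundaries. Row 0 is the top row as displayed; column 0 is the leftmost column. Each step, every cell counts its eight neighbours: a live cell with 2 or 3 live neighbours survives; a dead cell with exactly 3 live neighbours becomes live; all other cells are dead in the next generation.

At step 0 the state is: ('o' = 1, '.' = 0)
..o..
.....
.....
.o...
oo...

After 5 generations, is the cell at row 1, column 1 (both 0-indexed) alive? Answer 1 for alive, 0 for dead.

1

step 0: ..o..
.....
.....
.o...
oo...
step 1: .o...
.....
.....
oo...
ooo..
step 2: ooo..
.....
.....
o.o..
..o..
step 3: .oo..
.o...
.....
.o...
o.oo.
step 4: o..o.
.oo..
.....
.oo..
o..o.
step 5: o..o.
.oo..
.....
.oo..
o..o.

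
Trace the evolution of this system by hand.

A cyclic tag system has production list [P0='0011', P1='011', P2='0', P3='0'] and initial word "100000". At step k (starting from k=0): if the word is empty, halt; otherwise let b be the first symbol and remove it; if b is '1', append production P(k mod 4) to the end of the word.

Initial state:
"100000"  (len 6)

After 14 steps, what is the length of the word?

k=0  "100000"  (len 6)
k=1  "000000011"  (len 9)
k=2  "00000011"  (len 8)
k=3  "0000011"  (len 7)
k=4  "000011"  (len 6)
k=5  "00011"  (len 5)
k=6  "0011"  (len 4)
k=7  "011"  (len 3)
k=8  "11"  (len 2)
k=9  "10011"  (len 5)
k=10  "0011011"  (len 7)
k=11  "011011"  (len 6)
k=12  "11011"  (len 5)
k=13  "10110011"  (len 8)
k=14  "0110011011"  (len 10)

10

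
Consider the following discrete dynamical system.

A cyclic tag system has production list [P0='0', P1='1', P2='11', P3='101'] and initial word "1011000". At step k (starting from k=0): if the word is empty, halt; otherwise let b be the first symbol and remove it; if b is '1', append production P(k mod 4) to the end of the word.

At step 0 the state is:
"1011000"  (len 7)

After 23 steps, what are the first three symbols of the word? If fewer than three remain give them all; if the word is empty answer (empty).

0) "1011000"  (len 7)
1) "0110000"  (len 7)
2) "110000"  (len 6)
3) "1000011"  (len 7)
4) "000011101"  (len 9)
5) "00011101"  (len 8)
6) "0011101"  (len 7)
7) "011101"  (len 6)
8) "11101"  (len 5)
9) "11010"  (len 5)
10) "10101"  (len 5)
11) "010111"  (len 6)
12) "10111"  (len 5)
13) "01110"  (len 5)
14) "1110"  (len 4)
15) "11011"  (len 5)
16) "1011101"  (len 7)
17) "0111010"  (len 7)
18) "111010"  (len 6)
19) "1101011"  (len 7)
20) "101011101"  (len 9)
21) "010111010"  (len 9)
22) "10111010"  (len 8)
23) "011101011"  (len 9)

011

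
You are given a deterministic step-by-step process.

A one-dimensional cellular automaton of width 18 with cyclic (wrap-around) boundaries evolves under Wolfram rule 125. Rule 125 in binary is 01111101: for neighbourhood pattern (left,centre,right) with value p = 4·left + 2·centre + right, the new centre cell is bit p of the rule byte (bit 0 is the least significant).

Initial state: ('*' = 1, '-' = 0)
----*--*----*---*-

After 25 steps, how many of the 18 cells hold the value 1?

0) ----*--*----*---*-
1) ***-**-****-***-**
2) --******--***-***-
3) *-*----**-*-***-**
4) ******-******-***-
5) *----***----***-**
6) ****-*-****-*-***-
7) *--*****--*****-**
8) **-*---**-*---***-
9) ******-******-*-**
10) -----***----*****-
11) ****-*-****-*---**
12) ---*****--*****-*-
13) **-*---**-*---****
14) -*****-******-*---
15) -*---***----******
16) ****-*-****-*----*
17) ---*****--******-*
18) **-*---**-*----***
19) -*****-*******-*--
20) -*---***-----*****
21) ****-*-*****-*---*
22) ---*****---*****-*
23) **-*---***-*---***
24) -*****-*-*****-*--
25) -*---*****---*****

11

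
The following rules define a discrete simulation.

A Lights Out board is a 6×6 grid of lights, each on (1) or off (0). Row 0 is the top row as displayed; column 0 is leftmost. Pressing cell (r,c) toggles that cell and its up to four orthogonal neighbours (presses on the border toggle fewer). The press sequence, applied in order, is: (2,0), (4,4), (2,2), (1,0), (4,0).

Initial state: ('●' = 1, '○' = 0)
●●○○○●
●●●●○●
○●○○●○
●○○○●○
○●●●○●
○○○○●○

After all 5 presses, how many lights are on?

[0] ●●○○○●
●●●●○●
○●○○●○
●○○○●○
○●●●○●
○○○○●○
[1] ●●○○○●
○●●●○●
●○○○●○
○○○○●○
○●●●○●
○○○○●○
[2] ●●○○○●
○●●●○●
●○○○●○
○○○○○○
○●●○●○
○○○○○○
[3] ●●○○○●
○●○●○●
●●●●●○
○○●○○○
○●●○●○
○○○○○○
[4] ○●○○○●
●○○●○●
○●●●●○
○○●○○○
○●●○●○
○○○○○○
[5] ○●○○○●
●○○●○●
○●●●●○
●○●○○○
●○●○●○
●○○○○○

15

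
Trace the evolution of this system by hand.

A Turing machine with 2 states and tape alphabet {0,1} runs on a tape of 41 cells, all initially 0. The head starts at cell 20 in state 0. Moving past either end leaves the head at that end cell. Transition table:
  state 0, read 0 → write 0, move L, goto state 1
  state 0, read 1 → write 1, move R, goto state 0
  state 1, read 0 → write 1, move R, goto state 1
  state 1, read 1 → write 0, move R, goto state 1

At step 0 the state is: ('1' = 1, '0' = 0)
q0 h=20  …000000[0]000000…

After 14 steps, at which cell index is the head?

[0] q0 h=20  …000000[0]000000…
[1] q1 h=19  …000000[0]000000…
[2] q1 h=20  …000001[0]000000…
[3] q1 h=21  …000011[0]000000…
[4] q1 h=22  …000111[0]000000…
[5] q1 h=23  …001111[0]000000…
[6] q1 h=24  …011111[0]000000…
[7] q1 h=25  …111111[0]000000…
[8] q1 h=26  …111111[0]000000…
[9] q1 h=27  …111111[0]000000…
[10] q1 h=28  …111111[0]000000…
[11] q1 h=29  …111111[0]000000…
[12] q1 h=30  …111111[0]000000…
[13] q1 h=31  …111111[0]000000…
[14] q1 h=32  …111111[0]000000…

32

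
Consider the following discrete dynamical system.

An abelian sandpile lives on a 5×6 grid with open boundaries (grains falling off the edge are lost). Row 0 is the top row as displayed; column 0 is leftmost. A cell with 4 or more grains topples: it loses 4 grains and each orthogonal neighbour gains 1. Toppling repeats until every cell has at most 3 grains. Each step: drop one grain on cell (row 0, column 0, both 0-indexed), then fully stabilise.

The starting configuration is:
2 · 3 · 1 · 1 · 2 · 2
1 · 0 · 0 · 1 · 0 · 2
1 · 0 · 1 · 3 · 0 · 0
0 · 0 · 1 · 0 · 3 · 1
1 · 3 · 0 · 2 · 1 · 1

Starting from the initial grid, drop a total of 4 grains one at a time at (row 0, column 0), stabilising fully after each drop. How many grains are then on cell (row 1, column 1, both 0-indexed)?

[0] 2 · 3 · 1 · 1 · 2 · 2
1 · 0 · 0 · 1 · 0 · 2
1 · 0 · 1 · 3 · 0 · 0
0 · 0 · 1 · 0 · 3 · 1
1 · 3 · 0 · 2 · 1 · 1
[1] 3 · 3 · 1 · 1 · 2 · 2
1 · 0 · 0 · 1 · 0 · 2
1 · 0 · 1 · 3 · 0 · 0
0 · 0 · 1 · 0 · 3 · 1
1 · 3 · 0 · 2 · 1 · 1
[2] 1 · 0 · 2 · 1 · 2 · 2
2 · 1 · 0 · 1 · 0 · 2
1 · 0 · 1 · 3 · 0 · 0
0 · 0 · 1 · 0 · 3 · 1
1 · 3 · 0 · 2 · 1 · 1
[3] 2 · 0 · 2 · 1 · 2 · 2
2 · 1 · 0 · 1 · 0 · 2
1 · 0 · 1 · 3 · 0 · 0
0 · 0 · 1 · 0 · 3 · 1
1 · 3 · 0 · 2 · 1 · 1
[4] 3 · 0 · 2 · 1 · 2 · 2
2 · 1 · 0 · 1 · 0 · 2
1 · 0 · 1 · 3 · 0 · 0
0 · 0 · 1 · 0 · 3 · 1
1 · 3 · 0 · 2 · 1 · 1

1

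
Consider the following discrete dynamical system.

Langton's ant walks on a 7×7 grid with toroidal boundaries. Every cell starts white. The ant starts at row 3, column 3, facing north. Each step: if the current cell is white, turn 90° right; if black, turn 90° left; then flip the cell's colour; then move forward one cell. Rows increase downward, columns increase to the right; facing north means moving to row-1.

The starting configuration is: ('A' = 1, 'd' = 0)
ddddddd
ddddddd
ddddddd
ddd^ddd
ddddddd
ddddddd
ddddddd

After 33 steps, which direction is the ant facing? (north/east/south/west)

east

0) ddddddd
ddddddd
ddddddd
ddd^ddd
ddddddd
ddddddd
ddddddd
1) ddddddd
ddddddd
ddddddd
dddA>dd
ddddddd
ddddddd
ddddddd
2) ddddddd
ddddddd
ddddddd
dddAAdd
ddddvdd
ddddddd
ddddddd
3) ddddddd
ddddddd
ddddddd
dddAAdd
ddd<Add
ddddddd
ddddddd
4) ddddddd
ddddddd
ddddddd
ddd^Add
dddAAdd
ddddddd
ddddddd
5) ddddddd
ddddddd
ddddddd
dd<dAdd
dddAAdd
ddddddd
ddddddd
6) ddddddd
ddddddd
dd^dddd
ddAdAdd
dddAAdd
ddddddd
ddddddd
7) ddddddd
ddddddd
ddA>ddd
ddAdAdd
dddAAdd
ddddddd
ddddddd
8) ddddddd
ddddddd
ddAAddd
ddAvAdd
dddAAdd
ddddddd
ddddddd
9) ddddddd
ddddddd
ddAAddd
dd<AAdd
dddAAdd
ddddddd
ddddddd
10) ddddddd
ddddddd
ddAAddd
dddAAdd
ddvAAdd
ddddddd
ddddddd
11) ddddddd
ddddddd
ddAAddd
dddAAdd
d<AAAdd
ddddddd
ddddddd
12) ddddddd
ddddddd
ddAAddd
d^dAAdd
dAAAAdd
ddddddd
ddddddd
13) ddddddd
ddddddd
ddAAddd
dA>AAdd
dAAAAdd
ddddddd
ddddddd
14) ddddddd
ddddddd
ddAAddd
dAAAAdd
dAvAAdd
ddddddd
ddddddd
15) ddddddd
ddddddd
ddAAddd
dAAAAdd
dAd>Add
ddddddd
ddddddd
16) ddddddd
ddddddd
ddAAddd
dAA^Add
dAddAdd
ddddddd
ddddddd
17) ddddddd
ddddddd
ddAAddd
dA<dAdd
dAddAdd
ddddddd
ddddddd
18) ddddddd
ddddddd
ddAAddd
dAddAdd
dAvdAdd
ddddddd
ddddddd
19) ddddddd
ddddddd
ddAAddd
dAddAdd
d<AdAdd
ddddddd
ddddddd
20) ddddddd
ddddddd
ddAAddd
dAddAdd
ddAdAdd
dvddddd
ddddddd
21) ddddddd
ddddddd
ddAAddd
dAddAdd
ddAdAdd
<Addddd
ddddddd
22) ddddddd
ddddddd
ddAAddd
dAddAdd
^dAdAdd
AAddddd
ddddddd
23) ddddddd
ddddddd
ddAAddd
dAddAdd
A>AdAdd
AAddddd
ddddddd
24) ddddddd
ddddddd
ddAAddd
dAddAdd
AAAdAdd
Avddddd
ddddddd
25) ddddddd
ddddddd
ddAAddd
dAddAdd
AAAdAdd
Ad>dddd
ddddddd
26) ddddddd
ddddddd
ddAAddd
dAddAdd
AAAdAdd
AdAdddd
ddvdddd
27) ddddddd
ddddddd
ddAAddd
dAddAdd
AAAdAdd
AdAdddd
d<Adddd
28) ddddddd
ddddddd
ddAAddd
dAddAdd
AAAdAdd
A^Adddd
dAAdddd
29) ddddddd
ddddddd
ddAAddd
dAddAdd
AAAdAdd
AA>dddd
dAAdddd
30) ddddddd
ddddddd
ddAAddd
dAddAdd
AA^dAdd
AAddddd
dAAdddd
31) ddddddd
ddddddd
ddAAddd
dAddAdd
A<ddAdd
AAddddd
dAAdddd
32) ddddddd
ddddddd
ddAAddd
dAddAdd
AdddAdd
Avddddd
dAAdddd
33) ddddddd
ddddddd
ddAAddd
dAddAdd
AdddAdd
Ad>dddd
dAAdddd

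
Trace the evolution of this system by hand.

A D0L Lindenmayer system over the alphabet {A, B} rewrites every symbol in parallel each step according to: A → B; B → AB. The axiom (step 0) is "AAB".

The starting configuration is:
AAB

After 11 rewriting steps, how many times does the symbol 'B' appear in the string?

322

[0] AAB
[1] BBAB
[2] ABABBAB
[3] BABBABABBAB
[4] ABBABABBABBABABBAB
[5] BABABBABBABABBABABBABBABABBAB
[6] ABBABBABABBABABBABBABABBABBABABBABABBABBABABBAB
[7] BABABBABABBABBABABBABBABABBABABBABBABABBABABBABBABABBABBABABBABABBABBABABBAB
[8] ABBABBABABBABBABABBABABBABBABABBABABBABBABABBABBABABBABABB…BABBABABBABABBABBABABBABABBABBABABBABBABABBABABBABBABABBAB  (len 123)
[9] BABABBABABBABBABABBABABBABBABABBABBABABBABABBABBABABBABBAB…BABBABABBABABBABBABABBABABBABBABABBABBABABBABABBABBABABBAB  (len 199)
[10] ABBABBABABBABBABABBABABBABBABABBABBABABBABABBABBABABBABABB…BABBABABBABABBABBABABBABABBABBABABBABBABABBABABBABBABABBAB  (len 322)
[11] BABABBABABBABBABABBABABBABBABABBABBABABBABABBABBABABBABABB…BABBABABBABABBABBABABBABABBABBABABBABBABABBABABBABBABABBAB  (len 521)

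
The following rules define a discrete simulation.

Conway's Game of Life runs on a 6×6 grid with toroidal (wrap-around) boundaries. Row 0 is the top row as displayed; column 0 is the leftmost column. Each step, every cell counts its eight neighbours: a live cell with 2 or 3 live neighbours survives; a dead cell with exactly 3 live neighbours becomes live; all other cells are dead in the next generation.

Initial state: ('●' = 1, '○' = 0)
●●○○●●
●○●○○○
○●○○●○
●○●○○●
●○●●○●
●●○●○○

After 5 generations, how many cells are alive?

t=0: ●●○○●●
●○●○○○
○●○○●○
●○●○○●
●○●●○●
●●○●○○
t=1: ○○○●●○
○○●●●○
○○●●○○
○○●○○○
○○○●○○
○○○●○○
t=2: ○○○○○○
○○○○○○
○●○○●○
○○●○○○
○○●●○○
○○●●○○
t=3: ○○○○○○
○○○○○○
○○○○○○
○●●○○○
○●○○○○
○○●●○○
t=4: ○○○○○○
○○○○○○
○○○○○○
○●●○○○
○●○●○○
○○●○○○
t=5: ○○○○○○
○○○○○○
○○○○○○
○●●○○○
○●○●○○
○○●○○○

5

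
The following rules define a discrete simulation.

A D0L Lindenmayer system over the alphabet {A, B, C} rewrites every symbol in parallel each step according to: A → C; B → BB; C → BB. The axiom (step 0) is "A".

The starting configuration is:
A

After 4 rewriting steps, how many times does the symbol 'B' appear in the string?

gen 0: A
gen 1: C
gen 2: BB
gen 3: BBBB
gen 4: BBBBBBBB

8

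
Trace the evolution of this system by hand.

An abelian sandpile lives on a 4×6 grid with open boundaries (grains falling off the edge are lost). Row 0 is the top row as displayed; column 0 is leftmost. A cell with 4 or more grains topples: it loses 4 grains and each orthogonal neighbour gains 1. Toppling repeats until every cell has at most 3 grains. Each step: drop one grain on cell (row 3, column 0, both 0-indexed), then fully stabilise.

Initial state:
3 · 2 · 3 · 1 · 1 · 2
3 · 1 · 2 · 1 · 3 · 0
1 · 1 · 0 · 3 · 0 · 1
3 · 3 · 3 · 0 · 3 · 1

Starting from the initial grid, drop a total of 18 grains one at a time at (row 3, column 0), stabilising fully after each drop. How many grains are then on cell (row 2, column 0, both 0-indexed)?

0) 3 · 2 · 3 · 1 · 1 · 2
3 · 1 · 2 · 1 · 3 · 0
1 · 1 · 0 · 3 · 0 · 1
3 · 3 · 3 · 0 · 3 · 1
1) 3 · 2 · 3 · 1 · 1 · 2
3 · 1 · 2 · 1 · 3 · 0
2 · 2 · 1 · 3 · 0 · 1
1 · 1 · 0 · 1 · 3 · 1
2) 3 · 2 · 3 · 1 · 1 · 2
3 · 1 · 2 · 1 · 3 · 0
2 · 2 · 1 · 3 · 0 · 1
2 · 1 · 0 · 1 · 3 · 1
3) 3 · 2 · 3 · 1 · 1 · 2
3 · 1 · 2 · 1 · 3 · 0
2 · 2 · 1 · 3 · 0 · 1
3 · 1 · 0 · 1 · 3 · 1
4) 3 · 2 · 3 · 1 · 1 · 2
3 · 1 · 2 · 1 · 3 · 0
3 · 2 · 1 · 3 · 0 · 1
0 · 2 · 0 · 1 · 3 · 1
5) 3 · 2 · 3 · 1 · 1 · 2
3 · 1 · 2 · 1 · 3 · 0
3 · 2 · 1 · 3 · 0 · 1
1 · 2 · 0 · 1 · 3 · 1
6) 3 · 2 · 3 · 1 · 1 · 2
3 · 1 · 2 · 1 · 3 · 0
3 · 2 · 1 · 3 · 0 · 1
2 · 2 · 0 · 1 · 3 · 1
7) 3 · 2 · 3 · 1 · 1 · 2
3 · 1 · 2 · 1 · 3 · 0
3 · 2 · 1 · 3 · 0 · 1
3 · 2 · 0 · 1 · 3 · 1
8) 0 · 3 · 3 · 1 · 1 · 2
1 · 2 · 2 · 1 · 3 · 0
1 · 3 · 1 · 3 · 0 · 1
1 · 3 · 0 · 1 · 3 · 1
9) 0 · 3 · 3 · 1 · 1 · 2
1 · 2 · 2 · 1 · 3 · 0
1 · 3 · 1 · 3 · 0 · 1
2 · 3 · 0 · 1 · 3 · 1
10) 0 · 3 · 3 · 1 · 1 · 2
1 · 2 · 2 · 1 · 3 · 0
1 · 3 · 1 · 3 · 0 · 1
3 · 3 · 0 · 1 · 3 · 1
11) 0 · 3 · 3 · 1 · 1 · 2
1 · 3 · 2 · 1 · 3 · 0
3 · 0 · 2 · 3 · 0 · 1
1 · 1 · 1 · 1 · 3 · 1
12) 0 · 3 · 3 · 1 · 1 · 2
1 · 3 · 2 · 1 · 3 · 0
3 · 0 · 2 · 3 · 0 · 1
2 · 1 · 1 · 1 · 3 · 1
13) 0 · 3 · 3 · 1 · 1 · 2
1 · 3 · 2 · 1 · 3 · 0
3 · 0 · 2 · 3 · 0 · 1
3 · 1 · 1 · 1 · 3 · 1
14) 0 · 3 · 3 · 1 · 1 · 2
2 · 3 · 2 · 1 · 3 · 0
0 · 1 · 2 · 3 · 0 · 1
1 · 2 · 1 · 1 · 3 · 1
15) 0 · 3 · 3 · 1 · 1 · 2
2 · 3 · 2 · 1 · 3 · 0
0 · 1 · 2 · 3 · 0 · 1
2 · 2 · 1 · 1 · 3 · 1
16) 0 · 3 · 3 · 1 · 1 · 2
2 · 3 · 2 · 1 · 3 · 0
0 · 1 · 2 · 3 · 0 · 1
3 · 2 · 1 · 1 · 3 · 1
17) 0 · 3 · 3 · 1 · 1 · 2
2 · 3 · 2 · 1 · 3 · 0
1 · 1 · 2 · 3 · 0 · 1
0 · 3 · 1 · 1 · 3 · 1
18) 0 · 3 · 3 · 1 · 1 · 2
2 · 3 · 2 · 1 · 3 · 0
1 · 1 · 2 · 3 · 0 · 1
1 · 3 · 1 · 1 · 3 · 1

1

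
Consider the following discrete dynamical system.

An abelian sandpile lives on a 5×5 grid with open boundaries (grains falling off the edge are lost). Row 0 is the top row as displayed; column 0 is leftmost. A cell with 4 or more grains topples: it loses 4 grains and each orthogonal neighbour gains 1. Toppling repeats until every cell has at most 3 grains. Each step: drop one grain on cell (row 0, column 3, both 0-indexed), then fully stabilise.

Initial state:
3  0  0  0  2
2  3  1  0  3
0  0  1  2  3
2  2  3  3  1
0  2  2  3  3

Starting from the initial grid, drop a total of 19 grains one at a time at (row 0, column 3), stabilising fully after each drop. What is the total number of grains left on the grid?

gen 0: 3  0  0  0  2
2  3  1  0  3
0  0  1  2  3
2  2  3  3  1
0  2  2  3  3
gen 1: 3  0  0  1  2
2  3  1  0  3
0  0  1  2  3
2  2  3  3  1
0  2  2  3  3
gen 2: 3  0  0  2  2
2  3  1  0  3
0  0  1  2  3
2  2  3  3  1
0  2  2  3  3
gen 3: 3  0  0  3  2
2  3  1  0  3
0  0  1  2  3
2  2  3  3  1
0  2  2  3  3
gen 4: 3  0  1  0  3
2  3  1  1  3
0  0  1  2  3
2  2  3  3  1
0  2  2  3  3
gen 5: 3  0  1  1  3
2  3  1  1  3
0  0  1  2  3
2  2  3  3  1
0  2  2  3  3
gen 6: 3  0  1  2  3
2  3  1  1  3
0  0  1  2  3
2  2  3  3  1
0  2  2  3  3
gen 7: 3  0  1  3  3
2  3  1  1  3
0  0  1  2  3
2  2  3  3  1
0  2  2  3  3
gen 8: 3  0  2  1  1
2  3  1  3  1
0  0  1  3  0
2  2  3  3  2
0  2  2  3  3
gen 9: 3  0  2  2  1
2  3  1  3  1
0  0  1  3  0
2  2  3  3  2
0  2  2  3  3
gen 10: 3  0  2  3  1
2  3  1  3  1
0  0  1  3  0
2  2  3  3  2
0  2  2  3  3
gen 11: 3  0  3  1  2
2  3  2  1  2
0  0  3  1  2
2  3  1  3  0
0  3  0  2  1
gen 12: 3  0  3  2  2
2  3  2  1  2
0  0  3  1  2
2  3  1  3  0
0  3  0  2  1
gen 13: 3  0  3  3  2
2  3  2  1  2
0  0  3  1  2
2  3  1  3  0
0  3  0  2  1
gen 14: 3  1  0  1  3
2  3  3  2  2
0  0  3  1  2
2  3  1  3  0
0  3  0  2  1
gen 15: 3  1  0  2  3
2  3  3  2  2
0  0  3  1  2
2  3  1  3  0
0  3  0  2  1
gen 16: 3  1  0  3  3
2  3  3  2  2
0  0  3  1  2
2  3  1  3  0
0  3  0  2  1
gen 17: 3  1  1  1  0
2  3  3  3  3
0  0  3  1  2
2  3  1  3  0
0  3  0  2  1
gen 18: 3  1  1  2  0
2  3  3  3  3
0  0  3  1  2
2  3  1  3  0
0  3  0  2  1
gen 19: 3  1  1  3  0
2  3  3  3  3
0  0  3  1  2
2  3  1  3  0
0  3  0  2  1

43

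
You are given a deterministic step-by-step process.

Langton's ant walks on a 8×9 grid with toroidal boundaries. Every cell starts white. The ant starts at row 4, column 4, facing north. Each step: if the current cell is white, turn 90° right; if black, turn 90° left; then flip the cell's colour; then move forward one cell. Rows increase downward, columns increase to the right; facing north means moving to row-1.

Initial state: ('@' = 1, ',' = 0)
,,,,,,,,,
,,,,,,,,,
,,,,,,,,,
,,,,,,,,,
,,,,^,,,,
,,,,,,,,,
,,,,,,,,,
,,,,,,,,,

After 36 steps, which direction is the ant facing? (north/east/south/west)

t=0: ,,,,,,,,,
,,,,,,,,,
,,,,,,,,,
,,,,,,,,,
,,,,^,,,,
,,,,,,,,,
,,,,,,,,,
,,,,,,,,,
t=1: ,,,,,,,,,
,,,,,,,,,
,,,,,,,,,
,,,,,,,,,
,,,,@>,,,
,,,,,,,,,
,,,,,,,,,
,,,,,,,,,
t=2: ,,,,,,,,,
,,,,,,,,,
,,,,,,,,,
,,,,,,,,,
,,,,@@,,,
,,,,,v,,,
,,,,,,,,,
,,,,,,,,,
t=3: ,,,,,,,,,
,,,,,,,,,
,,,,,,,,,
,,,,,,,,,
,,,,@@,,,
,,,,<@,,,
,,,,,,,,,
,,,,,,,,,
t=4: ,,,,,,,,,
,,,,,,,,,
,,,,,,,,,
,,,,,,,,,
,,,,^@,,,
,,,,@@,,,
,,,,,,,,,
,,,,,,,,,
t=5: ,,,,,,,,,
,,,,,,,,,
,,,,,,,,,
,,,,,,,,,
,,,<,@,,,
,,,,@@,,,
,,,,,,,,,
,,,,,,,,,
t=6: ,,,,,,,,,
,,,,,,,,,
,,,,,,,,,
,,,^,,,,,
,,,@,@,,,
,,,,@@,,,
,,,,,,,,,
,,,,,,,,,
t=7: ,,,,,,,,,
,,,,,,,,,
,,,,,,,,,
,,,@>,,,,
,,,@,@,,,
,,,,@@,,,
,,,,,,,,,
,,,,,,,,,
t=8: ,,,,,,,,,
,,,,,,,,,
,,,,,,,,,
,,,@@,,,,
,,,@v@,,,
,,,,@@,,,
,,,,,,,,,
,,,,,,,,,
t=9: ,,,,,,,,,
,,,,,,,,,
,,,,,,,,,
,,,@@,,,,
,,,<@@,,,
,,,,@@,,,
,,,,,,,,,
,,,,,,,,,
t=10: ,,,,,,,,,
,,,,,,,,,
,,,,,,,,,
,,,@@,,,,
,,,,@@,,,
,,,v@@,,,
,,,,,,,,,
,,,,,,,,,
t=11: ,,,,,,,,,
,,,,,,,,,
,,,,,,,,,
,,,@@,,,,
,,,,@@,,,
,,<@@@,,,
,,,,,,,,,
,,,,,,,,,
t=12: ,,,,,,,,,
,,,,,,,,,
,,,,,,,,,
,,,@@,,,,
,,^,@@,,,
,,@@@@,,,
,,,,,,,,,
,,,,,,,,,
t=13: ,,,,,,,,,
,,,,,,,,,
,,,,,,,,,
,,,@@,,,,
,,@>@@,,,
,,@@@@,,,
,,,,,,,,,
,,,,,,,,,
t=14: ,,,,,,,,,
,,,,,,,,,
,,,,,,,,,
,,,@@,,,,
,,@@@@,,,
,,@v@@,,,
,,,,,,,,,
,,,,,,,,,
t=15: ,,,,,,,,,
,,,,,,,,,
,,,,,,,,,
,,,@@,,,,
,,@@@@,,,
,,@,>@,,,
,,,,,,,,,
,,,,,,,,,
t=16: ,,,,,,,,,
,,,,,,,,,
,,,,,,,,,
,,,@@,,,,
,,@@^@,,,
,,@,,@,,,
,,,,,,,,,
,,,,,,,,,
t=17: ,,,,,,,,,
,,,,,,,,,
,,,,,,,,,
,,,@@,,,,
,,@<,@,,,
,,@,,@,,,
,,,,,,,,,
,,,,,,,,,
t=18: ,,,,,,,,,
,,,,,,,,,
,,,,,,,,,
,,,@@,,,,
,,@,,@,,,
,,@v,@,,,
,,,,,,,,,
,,,,,,,,,
t=19: ,,,,,,,,,
,,,,,,,,,
,,,,,,,,,
,,,@@,,,,
,,@,,@,,,
,,<@,@,,,
,,,,,,,,,
,,,,,,,,,
t=20: ,,,,,,,,,
,,,,,,,,,
,,,,,,,,,
,,,@@,,,,
,,@,,@,,,
,,,@,@,,,
,,v,,,,,,
,,,,,,,,,
t=21: ,,,,,,,,,
,,,,,,,,,
,,,,,,,,,
,,,@@,,,,
,,@,,@,,,
,,,@,@,,,
,<@,,,,,,
,,,,,,,,,
t=22: ,,,,,,,,,
,,,,,,,,,
,,,,,,,,,
,,,@@,,,,
,,@,,@,,,
,^,@,@,,,
,@@,,,,,,
,,,,,,,,,
t=23: ,,,,,,,,,
,,,,,,,,,
,,,,,,,,,
,,,@@,,,,
,,@,,@,,,
,@>@,@,,,
,@@,,,,,,
,,,,,,,,,
t=24: ,,,,,,,,,
,,,,,,,,,
,,,,,,,,,
,,,@@,,,,
,,@,,@,,,
,@@@,@,,,
,@v,,,,,,
,,,,,,,,,
t=25: ,,,,,,,,,
,,,,,,,,,
,,,,,,,,,
,,,@@,,,,
,,@,,@,,,
,@@@,@,,,
,@,>,,,,,
,,,,,,,,,
t=26: ,,,,,,,,,
,,,,,,,,,
,,,,,,,,,
,,,@@,,,,
,,@,,@,,,
,@@@,@,,,
,@,@,,,,,
,,,v,,,,,
t=27: ,,,,,,,,,
,,,,,,,,,
,,,,,,,,,
,,,@@,,,,
,,@,,@,,,
,@@@,@,,,
,@,@,,,,,
,,<@,,,,,
t=28: ,,,,,,,,,
,,,,,,,,,
,,,,,,,,,
,,,@@,,,,
,,@,,@,,,
,@@@,@,,,
,@^@,,,,,
,,@@,,,,,
t=29: ,,,,,,,,,
,,,,,,,,,
,,,,,,,,,
,,,@@,,,,
,,@,,@,,,
,@@@,@,,,
,@@>,,,,,
,,@@,,,,,
t=30: ,,,,,,,,,
,,,,,,,,,
,,,,,,,,,
,,,@@,,,,
,,@,,@,,,
,@@^,@,,,
,@@,,,,,,
,,@@,,,,,
t=31: ,,,,,,,,,
,,,,,,,,,
,,,,,,,,,
,,,@@,,,,
,,@,,@,,,
,@<,,@,,,
,@@,,,,,,
,,@@,,,,,
t=32: ,,,,,,,,,
,,,,,,,,,
,,,,,,,,,
,,,@@,,,,
,,@,,@,,,
,@,,,@,,,
,@v,,,,,,
,,@@,,,,,
t=33: ,,,,,,,,,
,,,,,,,,,
,,,,,,,,,
,,,@@,,,,
,,@,,@,,,
,@,,,@,,,
,@,>,,,,,
,,@@,,,,,
t=34: ,,,,,,,,,
,,,,,,,,,
,,,,,,,,,
,,,@@,,,,
,,@,,@,,,
,@,,,@,,,
,@,@,,,,,
,,@v,,,,,
t=35: ,,,,,,,,,
,,,,,,,,,
,,,,,,,,,
,,,@@,,,,
,,@,,@,,,
,@,,,@,,,
,@,@,,,,,
,,@,>,,,,
t=36: ,,,,v,,,,
,,,,,,,,,
,,,,,,,,,
,,,@@,,,,
,,@,,@,,,
,@,,,@,,,
,@,@,,,,,
,,@,@,,,,

south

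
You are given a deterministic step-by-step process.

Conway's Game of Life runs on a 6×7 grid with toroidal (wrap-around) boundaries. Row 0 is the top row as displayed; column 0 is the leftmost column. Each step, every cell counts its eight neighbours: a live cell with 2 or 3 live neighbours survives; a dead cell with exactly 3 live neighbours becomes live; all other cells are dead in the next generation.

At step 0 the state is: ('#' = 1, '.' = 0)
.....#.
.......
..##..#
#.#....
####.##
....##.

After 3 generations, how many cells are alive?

14

k=0  .....#.
.......
..##..#
#.#....
####.##
....##.
k=1  ....##.
.......
.###...
....##.
#.##.#.
####...
k=2  .####..
..###..
..###..
.....##
#....#.
#....#.
k=3  .#...#.
.....#.
..#....
...#.##
#...##.
#.##.#.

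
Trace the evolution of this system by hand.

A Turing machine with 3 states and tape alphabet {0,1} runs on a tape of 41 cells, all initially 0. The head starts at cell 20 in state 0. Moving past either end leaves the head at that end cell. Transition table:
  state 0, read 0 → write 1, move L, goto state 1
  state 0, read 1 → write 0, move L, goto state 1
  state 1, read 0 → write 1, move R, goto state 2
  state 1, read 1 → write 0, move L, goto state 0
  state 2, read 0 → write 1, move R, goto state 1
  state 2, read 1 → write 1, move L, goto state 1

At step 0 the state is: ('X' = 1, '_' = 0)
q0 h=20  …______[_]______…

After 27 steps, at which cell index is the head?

7

[0] q0 h=20  …______[_]______…
[1] q1 h=19  …______[_]X_____…
[2] q2 h=20  …_____X[X]______…
[3] q1 h=19  …______[X]X_____…
[4] q0 h=18  …______[_]_X____…
[5] q1 h=17  …______[_]X_X___…
[6] q2 h=18  …_____X[X]_X____…
[7] q1 h=17  …______[X]X_X___…
[8] q0 h=16  …______[_]_X_X__…
[9] q1 h=15  …______[_]X_X_X_…
[10] q2 h=16  …_____X[X]_X_X__…
[11] q1 h=15  …______[X]X_X_X_…
[12] q0 h=14  …______[_]_X_X_X…
[13] q1 h=13  …______[_]X_X_X_…
[14] q2 h=14  …_____X[X]_X_X_X…
[15] q1 h=13  …______[X]X_X_X_…
[16] q0 h=12  …______[_]_X_X_X…
[17] q1 h=11  …______[_]X_X_X_…
[18] q2 h=12  …_____X[X]_X_X_X…
[19] q1 h=11  …______[X]X_X_X_…
[20] q0 h=10  …______[_]_X_X_X…
[21] q1 h= 9  …______[_]X_X_X_…
[22] q2 h=10  …_____X[X]_X_X_X…
[23] q1 h= 9  …______[X]X_X_X_…
[24] q0 h= 8  …______[_]_X_X_X…
[25] q1 h= 7  …______[_]X_X_X_…
[26] q2 h= 8  …_____X[X]_X_X_X…
[27] q1 h= 7  …______[X]X_X_X_…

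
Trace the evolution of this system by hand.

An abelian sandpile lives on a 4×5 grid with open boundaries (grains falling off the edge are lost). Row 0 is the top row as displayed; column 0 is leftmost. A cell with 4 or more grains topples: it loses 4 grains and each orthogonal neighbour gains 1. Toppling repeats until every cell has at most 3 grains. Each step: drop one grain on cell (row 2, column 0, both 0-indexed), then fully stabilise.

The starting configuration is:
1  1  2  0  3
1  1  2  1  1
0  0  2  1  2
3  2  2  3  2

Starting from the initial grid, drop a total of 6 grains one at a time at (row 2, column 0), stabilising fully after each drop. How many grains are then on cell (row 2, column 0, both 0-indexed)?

step 0: 1  1  2  0  3
1  1  2  1  1
0  0  2  1  2
3  2  2  3  2
step 1: 1  1  2  0  3
1  1  2  1  1
1  0  2  1  2
3  2  2  3  2
step 2: 1  1  2  0  3
1  1  2  1  1
2  0  2  1  2
3  2  2  3  2
step 3: 1  1  2  0  3
1  1  2  1  1
3  0  2  1  2
3  2  2  3  2
step 4: 1  1  2  0  3
2  1  2  1  1
1  1  2  1  2
0  3  2  3  2
step 5: 1  1  2  0  3
2  1  2  1  1
2  1  2  1  2
0  3  2  3  2
step 6: 1  1  2  0  3
2  1  2  1  1
3  1  2  1  2
0  3  2  3  2

3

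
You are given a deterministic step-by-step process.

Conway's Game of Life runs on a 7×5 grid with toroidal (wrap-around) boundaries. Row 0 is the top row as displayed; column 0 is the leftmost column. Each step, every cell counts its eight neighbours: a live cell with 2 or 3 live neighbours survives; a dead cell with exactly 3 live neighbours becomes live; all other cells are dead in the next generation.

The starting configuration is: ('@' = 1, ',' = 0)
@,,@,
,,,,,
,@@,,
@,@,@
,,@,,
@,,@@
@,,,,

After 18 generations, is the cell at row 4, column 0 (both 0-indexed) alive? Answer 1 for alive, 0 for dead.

0

k=0  @,,@,
,,,,,
,@@,,
@,@,@
,,@,,
@,,@@
@,,,,
k=1  ,,,,@
,@@,,
@@@@,
@,@,,
,,@,,
@@,@@
@@,@,
k=2  ,,,@@
,,,,@
@,,@@
@,,,@
,,@,,
,,,@,
,@,@,
k=3  @,@@@
,,,,,
,,,@,
@@,,,
,,,@@
,,,@,
,,,@,
k=4  ,,@@@
,,@,,
,,,,,
@,@@,
@,@@@
,,@@,
,,,,,
k=5  ,,@@,
,,@,,
,@@@,
@,@,,
@,,,,
,@@,,
,,,,@
k=6  ,,@@,
,,,,,
,,,@,
@,@@@
@,@,,
@@,,,
,@,,,
k=7  ,,@,,
,,@@,
,,@@,
@,@,,
,,@,,
@,@,,
@@,,,
k=8  ,,@@,
,@,,,
,,,,@
,,@,,
,,@@,
@,@,,
@,@,,
k=9  ,,@@,
,,@@,
,,,,,
,,@,,
,,@@,
,,@,@
,,@,@
k=10  ,@,,@
,,@@,
,,@@,
,,@@,
,@@,,
,@@,@
,@@,@
k=11  ,@,,@
,@,,@
,@,,@
,,,,,
@,,,,
,,,,,
,,,,@
k=12  ,,,@@
,@@@@
,,,,,
@,,,,
,,,,,
,,,,,
@,,,,
k=13  ,@,,,
@,@,@
@@@@@
,,,,,
,,,,,
,,,,,
,,,,@
k=14  ,@,@@
,,,,,
,,@,,
@@@@@
,,,,,
,,,,,
,,,,,
k=15  ,,,,,
,,@@,
@,@,@
@@@@@
@@@@@
,,,,,
,,,,,
k=16  ,,,,,
,@@@@
,,,,,
,,,,,
,,,,,
@@@@@
,,,,,
k=17  ,,@@,
,,@@,
,,@@,
,,,,,
@@@@@
@@@@@
@@@@@
k=18  @,,,,
,@,,@
,,@@,
@,,,,
,,,,,
,,,,,
,,,,,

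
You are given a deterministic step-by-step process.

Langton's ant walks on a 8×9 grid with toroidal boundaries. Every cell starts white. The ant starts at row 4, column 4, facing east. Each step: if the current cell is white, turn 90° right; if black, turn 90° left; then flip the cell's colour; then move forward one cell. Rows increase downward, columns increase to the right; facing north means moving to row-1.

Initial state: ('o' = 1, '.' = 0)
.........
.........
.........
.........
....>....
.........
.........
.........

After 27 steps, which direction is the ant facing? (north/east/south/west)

north

k=0  .........
.........
.........
.........
....>....
.........
.........
.........
k=1  .........
.........
.........
.........
....o....
....v....
.........
.........
k=2  .........
.........
.........
.........
....o....
...<o....
.........
.........
k=3  .........
.........
.........
.........
...^o....
...oo....
.........
.........
k=4  .........
.........
.........
.........
...o>....
...oo....
.........
.........
k=5  .........
.........
.........
....^....
...o.....
...oo....
.........
.........
k=6  .........
.........
.........
....o>...
...o.....
...oo....
.........
.........
k=7  .........
.........
.........
....oo...
...o.v...
...oo....
.........
.........
k=8  .........
.........
.........
....oo...
...o<o...
...oo....
.........
.........
k=9  .........
.........
.........
....^o...
...ooo...
...oo....
.........
.........
k=10  .........
.........
.........
...<.o...
...ooo...
...oo....
.........
.........
k=11  .........
.........
...^.....
...o.o...
...ooo...
...oo....
.........
.........
k=12  .........
.........
...o>....
...o.o...
...ooo...
...oo....
.........
.........
k=13  .........
.........
...oo....
...ovo...
...ooo...
...oo....
.........
.........
k=14  .........
.........
...oo....
...<oo...
...ooo...
...oo....
.........
.........
k=15  .........
.........
...oo....
....oo...
...voo...
...oo....
.........
.........
k=16  .........
.........
...oo....
....oo...
....>o...
...oo....
.........
.........
k=17  .........
.........
...oo....
....^o...
.....o...
...oo....
.........
.........
k=18  .........
.........
...oo....
...<.o...
.....o...
...oo....
.........
.........
k=19  .........
.........
...^o....
...o.o...
.....o...
...oo....
.........
.........
k=20  .........
.........
..<.o....
...o.o...
.....o...
...oo....
.........
.........
k=21  .........
..^......
..o.o....
...o.o...
.....o...
...oo....
.........
.........
k=22  .........
..o>.....
..o.o....
...o.o...
.....o...
...oo....
.........
.........
k=23  .........
..oo.....
..ovo....
...o.o...
.....o...
...oo....
.........
.........
k=24  .........
..oo.....
..<oo....
...o.o...
.....o...
...oo....
.........
.........
k=25  .........
..oo.....
...oo....
..vo.o...
.....o...
...oo....
.........
.........
k=26  .........
..oo.....
...oo....
.<oo.o...
.....o...
...oo....
.........
.........
k=27  .........
..oo.....
.^.oo....
.ooo.o...
.....o...
...oo....
.........
.........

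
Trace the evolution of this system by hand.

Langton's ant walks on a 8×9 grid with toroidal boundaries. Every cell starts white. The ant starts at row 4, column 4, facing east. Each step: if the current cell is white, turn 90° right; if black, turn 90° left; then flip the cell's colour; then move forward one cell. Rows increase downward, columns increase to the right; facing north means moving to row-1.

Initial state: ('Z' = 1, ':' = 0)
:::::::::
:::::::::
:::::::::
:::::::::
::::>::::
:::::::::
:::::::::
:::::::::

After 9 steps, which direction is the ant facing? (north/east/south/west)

north

gen 0: :::::::::
:::::::::
:::::::::
:::::::::
::::>::::
:::::::::
:::::::::
:::::::::
gen 1: :::::::::
:::::::::
:::::::::
:::::::::
::::Z::::
::::v::::
:::::::::
:::::::::
gen 2: :::::::::
:::::::::
:::::::::
:::::::::
::::Z::::
:::<Z::::
:::::::::
:::::::::
gen 3: :::::::::
:::::::::
:::::::::
:::::::::
:::^Z::::
:::ZZ::::
:::::::::
:::::::::
gen 4: :::::::::
:::::::::
:::::::::
:::::::::
:::Z>::::
:::ZZ::::
:::::::::
:::::::::
gen 5: :::::::::
:::::::::
:::::::::
::::^::::
:::Z:::::
:::ZZ::::
:::::::::
:::::::::
gen 6: :::::::::
:::::::::
:::::::::
::::Z>:::
:::Z:::::
:::ZZ::::
:::::::::
:::::::::
gen 7: :::::::::
:::::::::
:::::::::
::::ZZ:::
:::Z:v:::
:::ZZ::::
:::::::::
:::::::::
gen 8: :::::::::
:::::::::
:::::::::
::::ZZ:::
:::Z<Z:::
:::ZZ::::
:::::::::
:::::::::
gen 9: :::::::::
:::::::::
:::::::::
::::^Z:::
:::ZZZ:::
:::ZZ::::
:::::::::
:::::::::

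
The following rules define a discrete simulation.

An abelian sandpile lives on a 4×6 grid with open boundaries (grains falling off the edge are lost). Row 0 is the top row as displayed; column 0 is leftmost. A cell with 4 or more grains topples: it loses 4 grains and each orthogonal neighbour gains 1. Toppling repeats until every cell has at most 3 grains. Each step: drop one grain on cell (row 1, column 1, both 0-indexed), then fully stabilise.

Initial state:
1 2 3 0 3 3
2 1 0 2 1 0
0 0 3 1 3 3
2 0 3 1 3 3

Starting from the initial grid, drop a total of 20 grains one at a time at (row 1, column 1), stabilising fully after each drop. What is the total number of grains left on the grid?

46

gen 0: 1 2 3 0 3 3
2 1 0 2 1 0
0 0 3 1 3 3
2 0 3 1 3 3
gen 1: 1 2 3 0 3 3
2 2 0 2 1 0
0 0 3 1 3 3
2 0 3 1 3 3
gen 2: 1 2 3 0 3 3
2 3 0 2 1 0
0 0 3 1 3 3
2 0 3 1 3 3
gen 3: 1 3 3 0 3 3
3 0 1 2 1 0
0 1 3 1 3 3
2 0 3 1 3 3
gen 4: 1 3 3 0 3 3
3 1 1 2 1 0
0 1 3 1 3 3
2 0 3 1 3 3
gen 5: 1 3 3 0 3 3
3 2 1 2 1 0
0 1 3 1 3 3
2 0 3 1 3 3
gen 6: 1 3 3 0 3 3
3 3 1 2 1 0
0 1 3 1 3 3
2 0 3 1 3 3
gen 7: 3 1 0 1 3 3
0 2 3 2 1 0
1 2 3 1 3 3
2 0 3 1 3 3
gen 8: 3 1 0 1 3 3
0 3 3 2 1 0
1 2 3 1 3 3
2 0 3 1 3 3
gen 9: 3 2 1 1 3 3
1 2 1 3 1 0
2 0 2 2 3 3
2 2 0 2 3 3
gen 10: 3 2 1 1 3 3
1 3 1 3 1 0
2 0 2 2 3 3
2 2 0 2 3 3
gen 11: 3 3 1 1 3 3
2 0 2 3 1 0
2 1 2 2 3 3
2 2 0 2 3 3
gen 12: 3 3 1 1 3 3
2 1 2 3 1 0
2 1 2 2 3 3
2 2 0 2 3 3
gen 13: 3 3 1 1 3 3
2 2 2 3 1 0
2 1 2 2 3 3
2 2 0 2 3 3
gen 14: 3 3 1 1 3 3
2 3 2 3 1 0
2 1 2 2 3 3
2 2 0 2 3 3
gen 15: 1 1 2 1 3 3
0 2 3 3 1 0
3 2 2 2 3 3
2 2 0 2 3 3
gen 16: 1 1 2 1 3 3
0 3 3 3 1 0
3 2 2 2 3 3
2 2 0 2 3 3
gen 17: 1 2 3 2 3 3
1 1 1 0 2 0
3 3 3 3 3 3
2 2 0 2 3 3
gen 18: 1 2 3 2 3 3
1 2 1 0 2 0
3 3 3 3 3 3
2 2 0 2 3 3
gen 19: 1 2 3 2 3 3
1 3 1 0 2 0
3 3 3 3 3 3
2 2 0 2 3 3
gen 20: 1 3 3 2 3 3
3 1 3 1 3 1
0 2 1 2 2 1
3 3 2 0 2 1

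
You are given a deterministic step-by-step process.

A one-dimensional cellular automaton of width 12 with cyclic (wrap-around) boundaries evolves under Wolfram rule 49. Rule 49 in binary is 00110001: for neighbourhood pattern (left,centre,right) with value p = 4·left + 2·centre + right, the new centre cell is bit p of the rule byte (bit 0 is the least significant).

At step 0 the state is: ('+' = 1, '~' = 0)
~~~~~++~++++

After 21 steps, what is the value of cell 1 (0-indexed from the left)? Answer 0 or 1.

step 0: ~~~~~++~++++
step 1: ++++~~~+~~~~
step 2: ~~~~++~~+++~
step 3: +++~~~+~~~~+
step 4: ~~~++~~+++~~
step 5: ++~~~+~~~~++
step 6: ~~++~~+++~~~
step 7: +~~~+~~~~+++
step 8: ~++~~+++~~~~
step 9: ~~~+~~~~++++
step 10: ++~~+++~~~~~
step 11: ~~+~~~~++++~
step 12: +~~+++~~~~~+
step 13: ~+~~~~++++~~
step 14: ~~+++~~~~~++
step 15: +~~~~++++~~~
step 16: ~+++~~~~~++~
step 17: ~~~~++++~~~+
step 18: +++~~~~~++~~
step 19: ~~~++++~~~+~
step 20: ++~~~~~++~~+
step 21: ~~++++~~~+~~

0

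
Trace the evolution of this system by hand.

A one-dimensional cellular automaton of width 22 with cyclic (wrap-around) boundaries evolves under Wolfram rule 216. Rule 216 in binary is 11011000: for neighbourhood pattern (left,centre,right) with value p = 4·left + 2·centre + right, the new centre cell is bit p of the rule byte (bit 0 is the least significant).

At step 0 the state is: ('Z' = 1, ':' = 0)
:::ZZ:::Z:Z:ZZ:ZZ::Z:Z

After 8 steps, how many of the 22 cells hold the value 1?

gen 0: :::ZZ:::Z:Z:ZZ:ZZ::Z:Z
gen 1: Z::ZZZ::::::ZZ:ZZZ::::
gen 2: :Z:ZZZZ:::::ZZ:ZZZZ:::
gen 3: :::ZZZZZ::::ZZ:ZZZZZ::
gen 4: :::ZZZZZZ:::ZZ:ZZZZZZ:
gen 5: :::ZZZZZZZ::ZZ:ZZZZZZZ
gen 6: Z::ZZZZZZZZ:ZZ:ZZZZZZZ
gen 7: ZZ:ZZZZZZZZ:ZZ:ZZZZZZZ
gen 8: ZZ:ZZZZZZZZ:ZZ:ZZZZZZZ

19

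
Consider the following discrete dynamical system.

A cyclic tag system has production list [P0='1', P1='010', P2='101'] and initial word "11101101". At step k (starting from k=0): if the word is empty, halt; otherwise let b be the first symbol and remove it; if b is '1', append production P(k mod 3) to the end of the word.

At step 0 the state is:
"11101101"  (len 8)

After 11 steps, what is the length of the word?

k=0  "11101101"  (len 8)
k=1  "11011011"  (len 8)
k=2  "1011011010"  (len 10)
k=3  "011011010101"  (len 12)
k=4  "11011010101"  (len 11)
k=5  "1011010101010"  (len 13)
k=6  "011010101010101"  (len 15)
k=7  "11010101010101"  (len 14)
k=8  "1010101010101010"  (len 16)
k=9  "010101010101010101"  (len 18)
k=10  "10101010101010101"  (len 17)
k=11  "0101010101010101010"  (len 19)

19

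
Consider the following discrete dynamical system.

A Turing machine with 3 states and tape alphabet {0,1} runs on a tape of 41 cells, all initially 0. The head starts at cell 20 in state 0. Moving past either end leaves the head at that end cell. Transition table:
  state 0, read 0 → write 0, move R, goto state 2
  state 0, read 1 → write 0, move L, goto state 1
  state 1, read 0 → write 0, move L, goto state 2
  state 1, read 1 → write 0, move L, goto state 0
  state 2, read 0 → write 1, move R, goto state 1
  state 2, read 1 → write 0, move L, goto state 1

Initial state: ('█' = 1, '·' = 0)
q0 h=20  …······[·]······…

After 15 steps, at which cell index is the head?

k=0  q0 h=20  …······[·]······…
k=1  q2 h=21  …······[·]······…
k=2  q1 h=22  …·····█[·]······…
k=3  q2 h=21  …······[█]······…
k=4  q1 h=20  …······[·]······…
k=5  q2 h=19  …······[·]······…
k=6  q1 h=20  …·····█[·]······…
k=7  q2 h=19  …······[█]······…
k=8  q1 h=18  …······[·]······…
k=9  q2 h=17  …······[·]······…
k=10  q1 h=18  …·····█[·]······…
k=11  q2 h=17  …······[█]······…
k=12  q1 h=16  …······[·]······…
k=13  q2 h=15  …······[·]······…
k=14  q1 h=16  …·····█[·]······…
k=15  q2 h=15  …······[█]······…

15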